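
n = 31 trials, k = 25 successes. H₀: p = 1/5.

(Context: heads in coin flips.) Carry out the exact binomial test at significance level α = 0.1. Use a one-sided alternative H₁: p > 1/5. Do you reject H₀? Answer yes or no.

Exact binomial: n=31, k=25, p₀=1/5=0.2000
P(X≥25) from Σ C(n,i)·p₀^i·(1−p₀)^(n−i)
p-value (one-sided, H₁ greater) = 0.00000
At α=0.1: p < α → reject H₀

reject H₀: yes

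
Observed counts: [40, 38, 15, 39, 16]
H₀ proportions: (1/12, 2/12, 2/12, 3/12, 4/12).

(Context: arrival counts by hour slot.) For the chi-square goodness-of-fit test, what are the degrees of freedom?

df = k − 1 = 5 − 1 = 4

degrees of freedom = 4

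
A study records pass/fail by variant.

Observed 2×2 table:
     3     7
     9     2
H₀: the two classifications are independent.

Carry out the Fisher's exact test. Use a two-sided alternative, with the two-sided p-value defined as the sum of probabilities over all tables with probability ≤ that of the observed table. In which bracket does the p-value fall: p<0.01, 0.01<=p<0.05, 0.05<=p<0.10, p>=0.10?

Margins: r₁=10, r₂=11, c₁=12, c₂=9, n=21
p_obs = C(10,3)·C(11,9)/C(21,12); sum pmf over tables with pmf ≤ p_obs
p-value (two-sided) = 0.02997
→ bracket: 0.01<=p<0.05

p-value bracket: 0.01<=p<0.05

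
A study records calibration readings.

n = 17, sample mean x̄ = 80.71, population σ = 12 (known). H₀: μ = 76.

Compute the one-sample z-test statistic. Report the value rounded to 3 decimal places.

SE = σ/√n = 12/√17 = 2.9104
z = (x̄−μ₀)/SE = (80.71−76)/2.9104 = 1.6183

test statistic = 1.618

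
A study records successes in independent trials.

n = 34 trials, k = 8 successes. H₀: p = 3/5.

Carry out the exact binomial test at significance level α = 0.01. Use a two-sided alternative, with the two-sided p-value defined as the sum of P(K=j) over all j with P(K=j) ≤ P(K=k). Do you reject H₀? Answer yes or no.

Exact binomial: n=34, k=8, p₀=3/5=0.6000
P(X=j) = C(n,j)·p₀^j·(1−p₀)^(n−j); p = Σ P(X=j) over j with P(X=j) ≤ P(X=8)
p-value (two-sided) = 0.00002
At α=0.01: p < α → reject H₀

reject H₀: yes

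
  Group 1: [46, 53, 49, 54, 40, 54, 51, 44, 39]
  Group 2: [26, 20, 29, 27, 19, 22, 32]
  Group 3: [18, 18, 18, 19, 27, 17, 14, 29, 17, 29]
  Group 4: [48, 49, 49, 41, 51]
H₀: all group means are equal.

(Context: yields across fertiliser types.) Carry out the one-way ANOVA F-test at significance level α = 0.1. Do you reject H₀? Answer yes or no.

Group means [47.78, 25.00, 20.60, 47.60], grand mean 33.839
SSB = Σnᵢ(x̄ᵢ−x̄)² = 4995.038; SSW = ΣΣ(x−x̄ᵢ)² = 745.156
MSB = 4995.038/3 = 1665.0127; MSW = 745.156/27 = 27.5984
F = MSB/MSW = 60.3301
df = (3, 27)
p-value (upper-tail) = 0.00000
At α=0.1: p < α → reject H₀

reject H₀: yes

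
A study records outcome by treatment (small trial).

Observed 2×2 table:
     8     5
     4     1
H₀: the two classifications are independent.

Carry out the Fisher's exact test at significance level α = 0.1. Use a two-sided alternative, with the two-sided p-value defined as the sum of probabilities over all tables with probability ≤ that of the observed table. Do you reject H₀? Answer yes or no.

reject H₀: no

Margins: r₁=13, r₂=5, c₁=12, c₂=6, n=18
p_obs = C(13,8)·C(5,4)/C(18,12); sum pmf over tables with pmf ≤ p_obs
p-value (two-sided) = 0.61485
At α=0.1: p ≥ α → fail to reject H₀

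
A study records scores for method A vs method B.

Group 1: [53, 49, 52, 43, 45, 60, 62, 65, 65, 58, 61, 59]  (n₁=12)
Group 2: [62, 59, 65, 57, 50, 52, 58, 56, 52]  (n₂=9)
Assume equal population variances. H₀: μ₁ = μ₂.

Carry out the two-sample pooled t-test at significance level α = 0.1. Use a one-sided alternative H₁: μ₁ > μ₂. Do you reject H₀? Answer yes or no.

x̄₁=56.000, s₁=7.483, n₁=12
x̄₂=56.778, s₂=4.919, n₂=9
s_p² = [11·7.483² + 8·4.919²]/19 = 42.6082
SE = √(s_p²·(1/12+1/9)) = 2.8784
t = (56.000−56.778)/2.8784 = -0.2702
df = 19
p-value (one-sided, H₁ greater) = 0.60505
At α=0.1: p ≥ α → fail to reject H₀

reject H₀: no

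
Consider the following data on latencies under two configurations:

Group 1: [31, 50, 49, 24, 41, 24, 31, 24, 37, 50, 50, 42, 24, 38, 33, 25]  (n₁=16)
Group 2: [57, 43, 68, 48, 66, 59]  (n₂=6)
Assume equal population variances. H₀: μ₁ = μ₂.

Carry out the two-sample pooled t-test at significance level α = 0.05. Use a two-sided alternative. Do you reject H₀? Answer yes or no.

reject H₀: yes

x̄₁=35.812, s₁=10.258, n₁=16
x̄₂=56.833, s₂=9.827, n₂=6
s_p² = [15·10.258² + 5·9.827²]/20 = 103.0635
SE = √(s_p²·(1/16+1/6)) = 4.8599
t = (35.812−56.833)/4.8599 = -4.3254
df = 20
p-value (two-sided) = 0.00033
At α=0.05: p < α → reject H₀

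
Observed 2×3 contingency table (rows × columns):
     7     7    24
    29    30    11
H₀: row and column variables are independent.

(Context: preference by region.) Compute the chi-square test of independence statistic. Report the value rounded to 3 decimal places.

Row totals [38, 70], col totals [36, 37, 35], n=108
χ² = (7−12.67)²/12.67 + (7−13.02)²/13.02 + (24−12.31)²/12.31 + (29−23.33)²/23.33 + (30−23.98)²/23.98 + (11−22.69)²/22.69 = 25.3109
df = 2

test statistic = 25.311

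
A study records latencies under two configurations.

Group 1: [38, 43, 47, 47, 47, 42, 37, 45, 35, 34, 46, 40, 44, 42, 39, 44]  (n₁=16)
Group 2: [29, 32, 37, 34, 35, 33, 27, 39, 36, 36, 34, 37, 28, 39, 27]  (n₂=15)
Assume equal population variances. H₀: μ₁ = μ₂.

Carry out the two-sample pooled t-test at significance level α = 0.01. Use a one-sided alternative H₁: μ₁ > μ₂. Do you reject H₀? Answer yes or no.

reject H₀: yes

x̄₁=41.875, s₁=4.288, n₁=16
x̄₂=33.533, s₂=4.121, n₂=15
s_p² = [15·4.288² + 14·4.121²]/29 = 17.7063
SE = √(s_p²·(1/16+1/15)) = 1.5123
t = (41.875−33.533)/1.5123 = 5.5159
df = 29
p-value (one-sided, H₁ greater) = 0.00000
At α=0.01: p < α → reject H₀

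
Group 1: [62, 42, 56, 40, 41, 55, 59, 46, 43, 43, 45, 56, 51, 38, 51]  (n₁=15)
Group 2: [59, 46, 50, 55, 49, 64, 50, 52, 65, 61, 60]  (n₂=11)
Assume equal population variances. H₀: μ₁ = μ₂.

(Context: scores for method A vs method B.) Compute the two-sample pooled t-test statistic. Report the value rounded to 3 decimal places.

test statistic = -2.447

x̄₁=48.533, s₁=7.652, n₁=15
x̄₂=55.545, s₂=6.563, n₂=11
s_p² = [14·7.652² + 10·6.563²]/24 = 52.1025
SE = √(s_p²·(1/15+1/11)) = 2.8653
t = (48.533−55.545)/2.8653 = -2.4472
df = 24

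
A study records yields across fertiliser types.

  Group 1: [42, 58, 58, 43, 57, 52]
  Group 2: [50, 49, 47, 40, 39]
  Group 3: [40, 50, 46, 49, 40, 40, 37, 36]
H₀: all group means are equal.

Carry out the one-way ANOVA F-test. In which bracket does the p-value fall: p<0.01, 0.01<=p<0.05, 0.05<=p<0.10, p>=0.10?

p-value bracket: 0.01<=p<0.05

Group means [51.67, 45.00, 42.25], grand mean 45.947
SSB = Σnᵢ(x̄ᵢ−x̄)² = 310.114; SSW = ΣΣ(x−x̄ᵢ)² = 584.833
MSB = 310.114/2 = 155.0570; MSW = 584.833/16 = 36.5521
F = MSB/MSW = 4.2421
df = (2, 16)
p-value (upper-tail) = 0.03326
→ bracket: 0.01<=p<0.05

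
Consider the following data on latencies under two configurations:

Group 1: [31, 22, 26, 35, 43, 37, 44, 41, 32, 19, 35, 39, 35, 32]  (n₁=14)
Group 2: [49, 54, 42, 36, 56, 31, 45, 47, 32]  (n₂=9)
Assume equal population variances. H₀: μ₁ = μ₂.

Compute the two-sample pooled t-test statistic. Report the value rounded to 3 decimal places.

x̄₁=33.643, s₁=7.417, n₁=14
x̄₂=43.556, s₂=9.071, n₂=9
s_p² = [13·7.417² + 8·9.071²]/21 = 65.4017
SE = √(s_p²·(1/14+1/9)) = 3.4552
t = (33.643−43.556)/3.4552 = -2.8689
df = 21

test statistic = -2.869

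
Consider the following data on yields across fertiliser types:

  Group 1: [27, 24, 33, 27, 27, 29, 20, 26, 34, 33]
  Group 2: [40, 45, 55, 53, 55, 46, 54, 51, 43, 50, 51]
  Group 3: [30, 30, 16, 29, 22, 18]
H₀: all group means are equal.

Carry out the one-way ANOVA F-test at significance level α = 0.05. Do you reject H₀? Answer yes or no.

reject H₀: yes

Group means [28.00, 49.36, 24.17], grand mean 35.852
SSB = Σnᵢ(x̄ᵢ−x̄)² = 3444.029; SSW = ΣΣ(x−x̄ᵢ)² = 637.379
MSB = 3444.029/2 = 1722.0143; MSW = 637.379/24 = 26.5574
F = MSB/MSW = 64.8411
df = (2, 24)
p-value (upper-tail) = 0.00000
At α=0.05: p < α → reject H₀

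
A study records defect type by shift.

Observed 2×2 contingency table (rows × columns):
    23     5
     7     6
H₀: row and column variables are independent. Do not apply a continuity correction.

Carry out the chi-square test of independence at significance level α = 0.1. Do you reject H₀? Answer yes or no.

reject H₀: yes

Row totals [28, 13], col totals [30, 11], n=41
χ² = (23−20.49)²/20.49 + (5−7.51)²/7.51 + (7−9.51)²/9.51 + (6−3.49)²/3.49 = 3.6211
df = 1
p-value (upper-tail) = 0.05705
At α=0.1: p < α → reject H₀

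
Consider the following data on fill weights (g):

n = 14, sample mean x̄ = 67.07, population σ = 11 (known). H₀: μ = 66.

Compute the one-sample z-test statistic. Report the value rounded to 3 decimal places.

SE = σ/√n = 11/√14 = 2.9399
z = (x̄−μ₀)/SE = (67.07−66)/2.9399 = 0.3640

test statistic = 0.364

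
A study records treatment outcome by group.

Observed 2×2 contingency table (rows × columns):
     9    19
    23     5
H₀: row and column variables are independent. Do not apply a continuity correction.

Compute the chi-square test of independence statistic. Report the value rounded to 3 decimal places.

Row totals [28, 28], col totals [32, 24], n=56
χ² = (9−16.00)²/16.00 + (19−12.00)²/12.00 + (23−16.00)²/16.00 + (5−12.00)²/12.00 = 14.2917
df = 1

test statistic = 14.292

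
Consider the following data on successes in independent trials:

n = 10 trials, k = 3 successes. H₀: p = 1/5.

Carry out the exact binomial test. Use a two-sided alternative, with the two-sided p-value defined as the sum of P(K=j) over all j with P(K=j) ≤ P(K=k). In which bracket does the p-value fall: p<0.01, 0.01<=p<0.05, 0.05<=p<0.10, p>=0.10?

Exact binomial: n=10, k=3, p₀=1/5=0.2000
P(X=j) = C(n,j)·p₀^j·(1−p₀)^(n−j); p = Σ P(X=j) over j with P(X=j) ≤ P(X=3)
p-value (two-sided) = 0.42957
→ bracket: p>=0.10

p-value bracket: p>=0.10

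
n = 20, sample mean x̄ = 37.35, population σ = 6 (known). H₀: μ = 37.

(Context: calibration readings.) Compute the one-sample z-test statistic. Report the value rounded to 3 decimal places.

test statistic = 0.261

SE = σ/√n = 6/√20 = 1.3416
z = (x̄−μ₀)/SE = (37.35−37)/1.3416 = 0.2609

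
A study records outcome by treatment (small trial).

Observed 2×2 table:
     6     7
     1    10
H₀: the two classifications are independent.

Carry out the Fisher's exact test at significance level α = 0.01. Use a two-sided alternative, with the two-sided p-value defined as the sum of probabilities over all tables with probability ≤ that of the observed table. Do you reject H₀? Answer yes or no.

reject H₀: no

Margins: r₁=13, r₂=11, c₁=7, c₂=17, n=24
p_obs = C(13,6)·C(11,1)/C(24,7); sum pmf over tables with pmf ≤ p_obs
p-value (two-sided) = 0.07780
At α=0.01: p ≥ α → fail to reject H₀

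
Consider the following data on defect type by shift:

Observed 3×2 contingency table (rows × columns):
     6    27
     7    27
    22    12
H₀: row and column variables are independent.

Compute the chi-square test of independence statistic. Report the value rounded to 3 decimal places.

test statistic = 20.484

Row totals [33, 34, 34], col totals [35, 66], n=101
χ² = (6−11.44)²/11.44 + (27−21.56)²/21.56 + (7−11.78)²/11.78 + (27−22.22)²/22.22 + (22−11.78)²/11.78 + (12−22.22)²/22.22 = 20.4844
df = 2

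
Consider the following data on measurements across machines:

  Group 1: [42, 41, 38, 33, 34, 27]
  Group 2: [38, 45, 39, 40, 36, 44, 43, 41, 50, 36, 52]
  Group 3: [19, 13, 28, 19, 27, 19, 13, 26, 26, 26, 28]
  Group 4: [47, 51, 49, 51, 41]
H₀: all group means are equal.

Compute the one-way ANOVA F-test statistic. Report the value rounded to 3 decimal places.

Group means [35.83, 42.18, 22.18, 47.80], grand mean 35.212
SSB = Σnᵢ(x̄ᵢ−x̄)² = 3196.609; SSW = ΣΣ(x−x̄ᵢ)² = 840.906
MSB = 3196.609/3 = 1065.5364; MSW = 840.906/29 = 28.9968
F = MSB/MSW = 36.7467
df = (3, 29)

test statistic = 36.747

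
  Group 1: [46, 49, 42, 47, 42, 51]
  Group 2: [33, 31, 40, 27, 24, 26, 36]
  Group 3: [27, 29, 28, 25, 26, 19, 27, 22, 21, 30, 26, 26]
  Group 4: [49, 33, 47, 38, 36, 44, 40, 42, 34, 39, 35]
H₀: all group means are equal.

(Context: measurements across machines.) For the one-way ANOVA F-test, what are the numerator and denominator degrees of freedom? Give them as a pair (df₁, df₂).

k = 4 groups, N = 36 total
df = (k−1, N−k) = (4−1, 36−4) = (3, 32)

degrees of freedom = [3, 32]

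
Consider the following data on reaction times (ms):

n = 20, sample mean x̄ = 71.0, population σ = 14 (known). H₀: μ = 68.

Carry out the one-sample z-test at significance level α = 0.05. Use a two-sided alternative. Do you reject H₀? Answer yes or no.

SE = σ/√n = 14/√20 = 3.1305
z = (x̄−μ₀)/SE = (71.0−68)/3.1305 = 0.9583
p-value (two-sided) = 0.33790
At α=0.05: p ≥ α → fail to reject H₀

reject H₀: no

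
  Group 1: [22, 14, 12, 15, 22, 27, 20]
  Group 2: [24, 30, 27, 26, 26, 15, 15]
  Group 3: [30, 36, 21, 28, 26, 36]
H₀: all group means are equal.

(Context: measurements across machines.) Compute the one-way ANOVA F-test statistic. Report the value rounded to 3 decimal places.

Group means [18.86, 23.29, 29.50], grand mean 23.600
SSB = Σnᵢ(x̄ᵢ−x̄)² = 367.014; SSW = ΣΣ(x−x̄ᵢ)² = 555.786
MSB = 367.014/2 = 183.5071; MSW = 555.786/17 = 32.6933
F = MSB/MSW = 5.6130
df = (2, 17)

test statistic = 5.613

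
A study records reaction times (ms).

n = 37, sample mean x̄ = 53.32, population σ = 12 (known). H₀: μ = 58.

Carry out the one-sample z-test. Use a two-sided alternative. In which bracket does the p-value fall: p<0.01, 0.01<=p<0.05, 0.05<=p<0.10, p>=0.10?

SE = σ/√n = 12/√37 = 1.9728
z = (x̄−μ₀)/SE = (53.32−58)/1.9728 = -2.3723
p-value (two-sided) = 0.01768
→ bracket: 0.01<=p<0.05

p-value bracket: 0.01<=p<0.05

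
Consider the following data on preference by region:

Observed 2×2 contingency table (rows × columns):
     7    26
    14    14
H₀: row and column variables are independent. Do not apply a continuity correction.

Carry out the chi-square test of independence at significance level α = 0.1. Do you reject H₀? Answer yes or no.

reject H₀: yes

Row totals [33, 28], col totals [21, 40], n=61
χ² = (7−11.36)²/11.36 + (26−21.64)²/21.64 + (14−9.64)²/9.64 + (14−18.36)²/18.36 = 5.5609
df = 1
p-value (upper-tail) = 0.01837
At α=0.1: p < α → reject H₀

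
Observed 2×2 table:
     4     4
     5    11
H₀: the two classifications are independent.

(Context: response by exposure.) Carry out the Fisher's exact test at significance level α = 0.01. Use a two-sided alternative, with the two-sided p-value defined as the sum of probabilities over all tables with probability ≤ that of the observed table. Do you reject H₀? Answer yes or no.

reject H₀: no

Margins: r₁=8, r₂=16, c₁=9, c₂=15, n=24
p_obs = C(8,4)·C(16,5)/C(24,9); sum pmf over tables with pmf ≤ p_obs
p-value (two-sided) = 0.41203
At α=0.01: p ≥ α → fail to reject H₀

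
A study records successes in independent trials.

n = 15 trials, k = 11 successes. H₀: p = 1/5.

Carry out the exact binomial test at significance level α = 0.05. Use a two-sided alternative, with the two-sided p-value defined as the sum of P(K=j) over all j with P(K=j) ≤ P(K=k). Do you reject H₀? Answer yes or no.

reject H₀: yes

Exact binomial: n=15, k=11, p₀=1/5=0.2000
P(X=j) = C(n,j)·p₀^j·(1−p₀)^(n−j); p = Σ P(X=j) over j with P(X=j) ≤ P(X=11)
p-value (two-sided) = 0.00001
At α=0.05: p < α → reject H₀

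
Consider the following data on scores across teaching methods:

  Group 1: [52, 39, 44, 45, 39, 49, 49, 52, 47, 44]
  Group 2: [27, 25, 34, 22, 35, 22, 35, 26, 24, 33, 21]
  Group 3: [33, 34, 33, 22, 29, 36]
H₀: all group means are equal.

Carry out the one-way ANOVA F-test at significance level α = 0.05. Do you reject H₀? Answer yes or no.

Group means [46.00, 27.64, 31.17], grand mean 35.222
SSB = Σnᵢ(x̄ᵢ−x̄)² = 1893.288; SSW = ΣΣ(x−x̄ᵢ)² = 633.379
MSB = 1893.288/2 = 946.6439; MSW = 633.379/24 = 26.3908
F = MSB/MSW = 35.8702
df = (2, 24)
p-value (upper-tail) = 0.00000
At α=0.05: p < α → reject H₀

reject H₀: yes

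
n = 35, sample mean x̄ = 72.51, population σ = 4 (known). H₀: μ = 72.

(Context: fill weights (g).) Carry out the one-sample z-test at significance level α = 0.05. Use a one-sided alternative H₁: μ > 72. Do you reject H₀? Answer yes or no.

SE = σ/√n = 4/√35 = 0.6761
z = (x̄−μ₀)/SE = (72.51−72)/0.6761 = 0.7543
p-value (one-sided, H₁ greater) = 0.22533
At α=0.05: p ≥ α → fail to reject H₀

reject H₀: no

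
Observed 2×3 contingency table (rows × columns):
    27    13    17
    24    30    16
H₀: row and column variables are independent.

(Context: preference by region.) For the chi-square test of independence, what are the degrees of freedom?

df = (r−1)(c−1) = (2−1)·(3−1) = 2

degrees of freedom = 2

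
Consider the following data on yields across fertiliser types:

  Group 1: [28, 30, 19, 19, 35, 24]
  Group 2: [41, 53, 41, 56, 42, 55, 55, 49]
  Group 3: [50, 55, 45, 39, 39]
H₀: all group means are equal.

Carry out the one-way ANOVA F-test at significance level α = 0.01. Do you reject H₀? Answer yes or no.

reject H₀: yes

Group means [25.83, 49.00, 45.60], grand mean 40.789
SSB = Σnᵢ(x̄ᵢ−x̄)² = 1997.125; SSW = ΣΣ(x−x̄ᵢ)² = 712.033
MSB = 1997.125/2 = 998.5623; MSW = 712.033/16 = 44.5021
F = MSB/MSW = 22.4386
df = (2, 16)
p-value (upper-tail) = 0.00002
At α=0.01: p < α → reject H₀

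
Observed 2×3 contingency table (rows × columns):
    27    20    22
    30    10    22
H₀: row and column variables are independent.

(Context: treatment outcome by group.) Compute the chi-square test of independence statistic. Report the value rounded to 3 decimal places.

test statistic = 3.126

Row totals [69, 62], col totals [57, 30, 44], n=131
χ² = (27−30.02)²/30.02 + (20−15.80)²/15.80 + (22−23.18)²/23.18 + (30−26.98)²/26.98 + (10−14.20)²/14.20 + (22−20.82)²/20.82 = 3.1261
df = 2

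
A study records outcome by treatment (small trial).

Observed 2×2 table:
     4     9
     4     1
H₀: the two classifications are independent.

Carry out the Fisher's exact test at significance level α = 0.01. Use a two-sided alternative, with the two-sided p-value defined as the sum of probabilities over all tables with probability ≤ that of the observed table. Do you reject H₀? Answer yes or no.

reject H₀: no

Margins: r₁=13, r₂=5, c₁=8, c₂=10, n=18
p_obs = C(13,4)·C(5,4)/C(18,8); sum pmf over tables with pmf ≤ p_obs
p-value (two-sided) = 0.11765
At α=0.01: p ≥ α → fail to reject H₀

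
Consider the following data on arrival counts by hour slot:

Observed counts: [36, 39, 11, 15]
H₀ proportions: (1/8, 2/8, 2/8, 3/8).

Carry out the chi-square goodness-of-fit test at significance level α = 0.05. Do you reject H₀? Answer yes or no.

n = 101; E_i = n·p_i = [12.62, 25.25, 25.25, 37.88]
χ² = (36−12.62)²/12.62 + (39−25.25)²/25.25 + (11−25.25)²/25.25 + (15−37.88)²/37.88 = 72.6238
df = 3
p-value (upper-tail) = 0.00000
At α=0.05: p < α → reject H₀

reject H₀: yes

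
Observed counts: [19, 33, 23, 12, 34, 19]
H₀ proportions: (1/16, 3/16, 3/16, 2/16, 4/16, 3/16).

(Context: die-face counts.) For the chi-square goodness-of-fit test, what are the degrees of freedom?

degrees of freedom = 5

df = k − 1 = 6 − 1 = 5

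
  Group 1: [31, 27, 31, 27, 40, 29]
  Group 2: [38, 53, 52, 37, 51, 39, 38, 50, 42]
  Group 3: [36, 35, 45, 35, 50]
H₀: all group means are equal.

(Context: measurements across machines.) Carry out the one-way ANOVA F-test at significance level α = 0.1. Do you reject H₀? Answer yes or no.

reject H₀: yes

Group means [30.83, 44.44, 40.20], grand mean 39.300
SSB = Σnᵢ(x̄ᵢ−x̄)² = 672.344; SSW = ΣΣ(x−x̄ᵢ)² = 685.856
MSB = 672.344/2 = 336.1722; MSW = 685.856/17 = 40.3444
F = MSB/MSW = 8.3326
df = (2, 17)
p-value (upper-tail) = 0.00300
At α=0.1: p < α → reject H₀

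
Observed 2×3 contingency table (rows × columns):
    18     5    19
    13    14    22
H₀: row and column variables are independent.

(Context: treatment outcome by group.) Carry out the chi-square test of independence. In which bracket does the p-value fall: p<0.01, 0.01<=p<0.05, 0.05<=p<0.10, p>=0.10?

Row totals [42, 49], col totals [31, 19, 41], n=91
χ² = (18−14.31)²/14.31 + (5−8.77)²/8.77 + (19−18.92)²/18.92 + (13−16.69)²/16.69 + (14−10.23)²/10.23 + (22−22.08)²/22.08 = 4.7789
df = 2
p-value (upper-tail) = 0.09168
→ bracket: 0.05<=p<0.10

p-value bracket: 0.05<=p<0.10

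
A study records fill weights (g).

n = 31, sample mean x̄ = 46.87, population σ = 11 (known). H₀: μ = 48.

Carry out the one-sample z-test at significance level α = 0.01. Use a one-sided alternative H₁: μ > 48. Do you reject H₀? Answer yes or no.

SE = σ/√n = 11/√31 = 1.9757
z = (x̄−μ₀)/SE = (46.87−48)/1.9757 = -0.5720
p-value (one-sided, H₁ greater) = 0.71633
At α=0.01: p ≥ α → fail to reject H₀

reject H₀: no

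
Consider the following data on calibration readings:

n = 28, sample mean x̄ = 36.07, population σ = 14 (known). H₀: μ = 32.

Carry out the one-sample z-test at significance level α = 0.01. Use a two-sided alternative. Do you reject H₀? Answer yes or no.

reject H₀: no

SE = σ/√n = 14/√28 = 2.6458
z = (x̄−μ₀)/SE = (36.07−32)/2.6458 = 1.5383
p-value (two-sided) = 0.12397
At α=0.01: p ≥ α → fail to reject H₀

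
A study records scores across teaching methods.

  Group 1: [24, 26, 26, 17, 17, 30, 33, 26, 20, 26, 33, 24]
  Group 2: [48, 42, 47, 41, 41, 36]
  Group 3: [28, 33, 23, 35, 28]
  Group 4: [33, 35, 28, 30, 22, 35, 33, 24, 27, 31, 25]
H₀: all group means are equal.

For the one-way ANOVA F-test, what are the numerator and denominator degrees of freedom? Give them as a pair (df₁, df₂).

k = 4 groups, N = 34 total
df = (k−1, N−k) = (4−1, 34−4) = (3, 30)

degrees of freedom = [3, 30]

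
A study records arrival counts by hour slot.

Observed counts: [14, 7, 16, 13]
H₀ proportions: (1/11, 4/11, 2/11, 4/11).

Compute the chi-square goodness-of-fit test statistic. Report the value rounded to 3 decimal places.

n = 50; E_i = n·p_i = [4.55, 18.18, 9.09, 18.18]
χ² = (14−4.55)²/4.55 + (7−18.18)²/18.18 + (16−9.09)²/9.09 + (13−18.18)²/18.18 = 33.2700
df = 3

test statistic = 33.270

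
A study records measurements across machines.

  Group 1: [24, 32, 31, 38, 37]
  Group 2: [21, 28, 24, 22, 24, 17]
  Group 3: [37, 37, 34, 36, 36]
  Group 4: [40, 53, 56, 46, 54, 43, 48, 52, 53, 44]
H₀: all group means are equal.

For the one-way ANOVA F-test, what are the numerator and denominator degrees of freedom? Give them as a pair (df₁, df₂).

degrees of freedom = [3, 22]

k = 4 groups, N = 26 total
df = (k−1, N−k) = (4−1, 26−4) = (3, 22)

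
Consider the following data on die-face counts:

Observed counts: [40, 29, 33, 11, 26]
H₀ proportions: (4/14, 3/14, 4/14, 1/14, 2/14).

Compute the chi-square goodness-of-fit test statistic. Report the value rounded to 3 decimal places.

test statistic = 3.174

n = 139; E_i = n·p_i = [39.71, 29.79, 39.71, 9.93, 19.86]
χ² = (40−39.71)²/39.71 + (29−29.79)²/29.79 + (33−39.71)²/39.71 + (11−9.93)²/9.93 + (26−19.86)²/19.86 = 3.1739
df = 4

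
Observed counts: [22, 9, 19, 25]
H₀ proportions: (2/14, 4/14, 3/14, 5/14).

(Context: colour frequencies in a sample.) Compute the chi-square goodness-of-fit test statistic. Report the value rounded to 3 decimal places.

test statistic = 19.749

n = 75; E_i = n·p_i = [10.71, 21.43, 16.07, 26.79]
χ² = (22−10.71)²/10.71 + (9−21.43)²/21.43 + (19−16.07)²/16.07 + (25−26.79)²/26.79 = 19.7489
df = 3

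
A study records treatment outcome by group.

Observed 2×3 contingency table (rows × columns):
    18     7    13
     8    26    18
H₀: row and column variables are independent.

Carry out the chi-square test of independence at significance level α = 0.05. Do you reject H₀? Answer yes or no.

Row totals [38, 52], col totals [26, 33, 31], n=90
χ² = (18−10.98)²/10.98 + (7−13.93)²/13.93 + (13−13.09)²/13.09 + (8−15.02)²/15.02 + (26−19.07)²/19.07 + (18−17.91)²/17.91 = 13.7469
df = 2
p-value (upper-tail) = 0.00103
At α=0.05: p < α → reject H₀

reject H₀: yes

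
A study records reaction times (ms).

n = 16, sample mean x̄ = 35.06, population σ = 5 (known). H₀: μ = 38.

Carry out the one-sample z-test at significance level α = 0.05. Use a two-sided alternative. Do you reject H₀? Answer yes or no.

reject H₀: yes

SE = σ/√n = 5/√16 = 1.2500
z = (x̄−μ₀)/SE = (35.06−38)/1.2500 = -2.3520
p-value (two-sided) = 0.01867
At α=0.05: p < α → reject H₀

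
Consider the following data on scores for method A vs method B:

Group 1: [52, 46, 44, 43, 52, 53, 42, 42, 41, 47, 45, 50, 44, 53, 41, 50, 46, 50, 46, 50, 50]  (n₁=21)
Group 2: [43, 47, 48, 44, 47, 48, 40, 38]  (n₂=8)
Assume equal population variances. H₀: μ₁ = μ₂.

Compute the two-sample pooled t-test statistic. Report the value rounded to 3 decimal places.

x̄₁=47.000, s₁=4.062, n₁=21
x̄₂=44.375, s₂=3.815, n₂=8
s_p² = [20·4.062² + 7·3.815²]/27 = 15.9954
SE = √(s_p²·(1/21+1/8)) = 1.6617
t = (47.000−44.375)/1.6617 = 1.5797
df = 27

test statistic = 1.580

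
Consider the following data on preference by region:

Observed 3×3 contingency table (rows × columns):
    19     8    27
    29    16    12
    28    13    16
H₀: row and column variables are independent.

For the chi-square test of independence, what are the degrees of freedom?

df = (r−1)(c−1) = (3−1)·(3−1) = 4

degrees of freedom = 4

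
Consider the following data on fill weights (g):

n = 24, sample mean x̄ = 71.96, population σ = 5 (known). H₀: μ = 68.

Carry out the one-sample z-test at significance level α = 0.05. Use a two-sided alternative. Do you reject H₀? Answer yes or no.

SE = σ/√n = 5/√24 = 1.0206
z = (x̄−μ₀)/SE = (71.96−68)/1.0206 = 3.8800
p-value (two-sided) = 0.00010
At α=0.05: p < α → reject H₀

reject H₀: yes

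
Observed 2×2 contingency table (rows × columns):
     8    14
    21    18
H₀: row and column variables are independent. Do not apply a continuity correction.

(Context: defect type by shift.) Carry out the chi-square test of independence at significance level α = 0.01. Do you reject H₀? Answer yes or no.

Row totals [22, 39], col totals [29, 32], n=61
χ² = (8−10.46)²/10.46 + (14−11.54)²/11.54 + (21−18.54)²/18.54 + (18−20.46)²/20.46 = 1.7238
df = 1
p-value (upper-tail) = 0.18921
At α=0.01: p ≥ α → fail to reject H₀

reject H₀: no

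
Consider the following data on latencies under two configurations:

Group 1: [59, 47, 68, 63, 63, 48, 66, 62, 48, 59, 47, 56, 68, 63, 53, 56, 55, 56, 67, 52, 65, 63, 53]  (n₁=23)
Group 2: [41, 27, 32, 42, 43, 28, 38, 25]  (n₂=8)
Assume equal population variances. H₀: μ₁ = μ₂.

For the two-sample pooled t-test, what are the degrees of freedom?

df = n₁ + n₂ − 2 = 23 + 8 − 2 = 29

degrees of freedom = 29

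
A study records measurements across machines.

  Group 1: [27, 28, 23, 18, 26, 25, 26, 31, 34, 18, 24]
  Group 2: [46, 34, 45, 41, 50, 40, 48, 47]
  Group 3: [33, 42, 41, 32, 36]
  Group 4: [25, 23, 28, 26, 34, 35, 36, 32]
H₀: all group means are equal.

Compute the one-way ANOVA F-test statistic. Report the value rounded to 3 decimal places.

Group means [25.45, 43.88, 36.80, 29.88], grand mean 32.938
SSB = Σnᵢ(x̄ᵢ−x̄)² = 1722.598; SSW = ΣΣ(x−x̄ᵢ)² = 681.277
MSB = 1722.598/3 = 574.1992; MSW = 681.277/28 = 24.3313
F = MSB/MSW = 23.5992
df = (3, 28)

test statistic = 23.599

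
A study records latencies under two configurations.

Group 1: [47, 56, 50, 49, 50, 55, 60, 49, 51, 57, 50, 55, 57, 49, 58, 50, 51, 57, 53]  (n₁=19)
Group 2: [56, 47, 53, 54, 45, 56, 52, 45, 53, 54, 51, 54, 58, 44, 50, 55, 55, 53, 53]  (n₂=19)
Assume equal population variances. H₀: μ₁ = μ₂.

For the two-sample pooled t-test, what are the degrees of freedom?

df = n₁ + n₂ − 2 = 19 + 19 − 2 = 36

degrees of freedom = 36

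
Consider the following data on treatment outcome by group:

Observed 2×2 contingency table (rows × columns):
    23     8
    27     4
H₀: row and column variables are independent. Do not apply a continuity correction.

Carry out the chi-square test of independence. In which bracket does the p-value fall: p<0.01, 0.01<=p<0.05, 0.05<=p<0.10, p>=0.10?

Row totals [31, 31], col totals [50, 12], n=62
χ² = (23−25.00)²/25.00 + (8−6.00)²/6.00 + (27−25.00)²/25.00 + (4−6.00)²/6.00 = 1.6533
df = 1
p-value (upper-tail) = 0.19851
→ bracket: p>=0.10

p-value bracket: p>=0.10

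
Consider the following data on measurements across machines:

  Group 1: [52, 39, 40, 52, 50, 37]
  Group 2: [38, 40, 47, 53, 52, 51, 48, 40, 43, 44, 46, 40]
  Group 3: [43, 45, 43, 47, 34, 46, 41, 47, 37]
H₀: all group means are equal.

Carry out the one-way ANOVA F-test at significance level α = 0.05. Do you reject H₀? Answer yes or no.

Group means [45.00, 45.17, 42.56], grand mean 44.259
SSB = Σnᵢ(x̄ᵢ−x̄)² = 39.296; SSW = ΣΣ(x−x̄ᵢ)² = 703.889
MSB = 39.296/2 = 19.6481; MSW = 703.889/24 = 29.3287
F = MSB/MSW = 0.6699
df = (2, 24)
p-value (upper-tail) = 0.52106
At α=0.05: p ≥ α → fail to reject H₀

reject H₀: no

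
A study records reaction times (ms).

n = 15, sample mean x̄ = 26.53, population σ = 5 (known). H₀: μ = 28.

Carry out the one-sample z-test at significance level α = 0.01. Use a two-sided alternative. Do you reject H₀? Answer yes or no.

reject H₀: no

SE = σ/√n = 5/√15 = 1.2910
z = (x̄−μ₀)/SE = (26.53−28)/1.2910 = -1.1387
p-value (two-sided) = 0.25485
At α=0.01: p ≥ α → fail to reject H₀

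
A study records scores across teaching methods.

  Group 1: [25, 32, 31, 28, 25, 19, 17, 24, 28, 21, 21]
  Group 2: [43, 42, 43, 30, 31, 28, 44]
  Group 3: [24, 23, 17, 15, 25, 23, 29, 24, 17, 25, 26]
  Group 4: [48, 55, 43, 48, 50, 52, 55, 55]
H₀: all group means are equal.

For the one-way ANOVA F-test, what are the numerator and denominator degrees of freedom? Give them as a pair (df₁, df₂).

degrees of freedom = [3, 33]

k = 4 groups, N = 37 total
df = (k−1, N−k) = (4−1, 37−4) = (3, 33)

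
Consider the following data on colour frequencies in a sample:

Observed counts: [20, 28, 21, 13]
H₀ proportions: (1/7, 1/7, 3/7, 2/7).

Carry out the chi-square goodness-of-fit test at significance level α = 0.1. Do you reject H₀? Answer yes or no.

n = 82; E_i = n·p_i = [11.71, 11.71, 35.14, 23.43]
χ² = (20−11.71)²/11.71 + (28−11.71)²/11.71 + (21−35.14)²/35.14 + (13−23.43)²/23.43 = 38.8354
df = 3
p-value (upper-tail) = 0.00000
At α=0.1: p < α → reject H₀

reject H₀: yes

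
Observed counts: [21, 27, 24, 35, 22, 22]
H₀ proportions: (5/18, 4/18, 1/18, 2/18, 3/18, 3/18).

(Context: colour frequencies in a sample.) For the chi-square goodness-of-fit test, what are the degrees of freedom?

df = k − 1 = 6 − 1 = 5

degrees of freedom = 5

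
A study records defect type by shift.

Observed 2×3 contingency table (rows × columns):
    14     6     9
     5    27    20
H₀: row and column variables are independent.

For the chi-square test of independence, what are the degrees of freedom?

degrees of freedom = 2

df = (r−1)(c−1) = (2−1)·(3−1) = 2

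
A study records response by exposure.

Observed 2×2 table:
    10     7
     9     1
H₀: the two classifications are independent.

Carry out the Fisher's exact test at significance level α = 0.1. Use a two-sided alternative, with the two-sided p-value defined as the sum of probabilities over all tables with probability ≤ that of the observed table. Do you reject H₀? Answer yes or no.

Margins: r₁=17, r₂=10, c₁=19, c₂=8, n=27
p_obs = C(17,10)·C(10,9)/C(27,19); sum pmf over tables with pmf ≤ p_obs
p-value (two-sided) = 0.18954
At α=0.1: p ≥ α → fail to reject H₀

reject H₀: no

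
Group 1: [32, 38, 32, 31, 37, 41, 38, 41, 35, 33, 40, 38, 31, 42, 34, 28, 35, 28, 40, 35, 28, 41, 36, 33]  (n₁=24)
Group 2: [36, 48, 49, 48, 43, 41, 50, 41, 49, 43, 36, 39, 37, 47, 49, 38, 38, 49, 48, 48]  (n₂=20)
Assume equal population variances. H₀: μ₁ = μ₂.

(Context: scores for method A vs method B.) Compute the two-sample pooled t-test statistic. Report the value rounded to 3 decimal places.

x̄₁=35.292, s₁=4.389, n₁=24
x̄₂=43.850, s₂=5.143, n₂=20
s_p² = [23·4.389² + 19·5.143²]/42 = 22.5121
SE = √(s_p²·(1/24+1/20)) = 1.4365
t = (35.292−43.850)/1.4365 = -5.9577
df = 42

test statistic = -5.958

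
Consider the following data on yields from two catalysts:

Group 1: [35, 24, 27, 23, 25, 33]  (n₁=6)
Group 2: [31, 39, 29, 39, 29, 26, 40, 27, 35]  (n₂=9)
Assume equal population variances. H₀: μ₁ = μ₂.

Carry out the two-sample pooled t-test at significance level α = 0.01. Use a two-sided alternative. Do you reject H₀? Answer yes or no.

reject H₀: no

x̄₁=27.833, s₁=4.997, n₁=6
x̄₂=32.778, s₂=5.540, n₂=9
s_p² = [5·4.997² + 8·5.540²]/13 = 28.4915
SE = √(s_p²·(1/6+1/9)) = 2.8132
t = (27.833−32.778)/2.8132 = -1.7576
df = 13
p-value (two-sided) = 0.10233
At α=0.01: p ≥ α → fail to reject H₀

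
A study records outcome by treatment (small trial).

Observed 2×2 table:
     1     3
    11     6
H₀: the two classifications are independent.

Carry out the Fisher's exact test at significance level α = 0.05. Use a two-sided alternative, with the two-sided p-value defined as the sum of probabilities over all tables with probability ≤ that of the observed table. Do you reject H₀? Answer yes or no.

reject H₀: no

Margins: r₁=4, r₂=17, c₁=12, c₂=9, n=21
p_obs = C(4,1)·C(17,11)/C(21,12); sum pmf over tables with pmf ≤ p_obs
p-value (two-sided) = 0.27218
At α=0.05: p ≥ α → fail to reject H₀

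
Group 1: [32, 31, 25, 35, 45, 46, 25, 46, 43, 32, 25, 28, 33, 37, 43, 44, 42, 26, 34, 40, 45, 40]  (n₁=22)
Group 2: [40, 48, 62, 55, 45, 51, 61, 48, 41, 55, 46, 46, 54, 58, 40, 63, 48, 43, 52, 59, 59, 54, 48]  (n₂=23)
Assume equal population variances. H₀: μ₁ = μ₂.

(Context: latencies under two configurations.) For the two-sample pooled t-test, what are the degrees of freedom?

degrees of freedom = 43

df = n₁ + n₂ − 2 = 22 + 23 − 2 = 43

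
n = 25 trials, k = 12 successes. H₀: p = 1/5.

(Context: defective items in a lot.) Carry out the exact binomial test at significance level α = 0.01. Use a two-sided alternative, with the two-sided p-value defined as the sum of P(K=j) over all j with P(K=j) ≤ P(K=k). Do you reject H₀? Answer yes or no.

Exact binomial: n=25, k=12, p₀=1/5=0.2000
P(X=j) = C(n,j)·p₀^j·(1−p₀)^(n−j); p = Σ P(X=j) over j with P(X=j) ≤ P(X=12)
p-value (two-sided) = 0.00154
At α=0.01: p < α → reject H₀

reject H₀: yes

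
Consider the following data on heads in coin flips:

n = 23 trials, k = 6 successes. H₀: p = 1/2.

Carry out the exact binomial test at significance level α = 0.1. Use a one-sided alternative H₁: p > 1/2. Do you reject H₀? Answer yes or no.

reject H₀: no

Exact binomial: n=23, k=6, p₀=1/2=0.5000
P(X≥6) from Σ C(n,i)·p₀^i·(1−p₀)^(n−i)
p-value (one-sided, H₁ greater) = 0.99469
At α=0.1: p ≥ α → fail to reject H₀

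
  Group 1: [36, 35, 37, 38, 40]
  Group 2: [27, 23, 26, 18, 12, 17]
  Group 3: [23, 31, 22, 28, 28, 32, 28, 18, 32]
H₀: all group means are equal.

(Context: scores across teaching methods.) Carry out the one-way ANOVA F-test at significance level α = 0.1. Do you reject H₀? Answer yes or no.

Group means [37.20, 20.50, 26.89], grand mean 27.550
SSB = Σnᵢ(x̄ᵢ−x̄)² = 767.761; SSW = ΣΣ(x−x̄ᵢ)² = 375.189
MSB = 767.761/2 = 383.8806; MSW = 375.189/17 = 22.0699
F = MSB/MSW = 17.3938
df = (2, 17)
p-value (upper-tail) = 0.00008
At α=0.1: p < α → reject H₀

reject H₀: yes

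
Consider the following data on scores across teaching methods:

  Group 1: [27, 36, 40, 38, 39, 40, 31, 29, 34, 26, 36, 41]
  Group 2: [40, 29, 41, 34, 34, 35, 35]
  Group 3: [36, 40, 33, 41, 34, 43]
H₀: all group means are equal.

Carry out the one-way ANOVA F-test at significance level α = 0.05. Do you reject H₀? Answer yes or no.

Group means [34.75, 35.43, 37.83], grand mean 35.680
SSB = Σnᵢ(x̄ᵢ−x̄)² = 38.642; SSW = ΣΣ(x−x̄ᵢ)² = 490.798
MSB = 38.642/2 = 19.3212; MSW = 490.798/22 = 22.3090
F = MSB/MSW = 0.8661
df = (2, 22)
p-value (upper-tail) = 0.43445
At α=0.05: p ≥ α → fail to reject H₀

reject H₀: no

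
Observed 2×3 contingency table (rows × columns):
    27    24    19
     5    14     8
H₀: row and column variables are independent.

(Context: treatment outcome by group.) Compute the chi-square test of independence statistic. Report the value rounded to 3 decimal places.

test statistic = 3.953

Row totals [70, 27], col totals [32, 38, 27], n=97
χ² = (27−23.09)²/23.09 + (24−27.42)²/27.42 + (19−19.48)²/19.48 + (5−8.91)²/8.91 + (14−10.58)²/10.58 + (8−7.52)²/7.52 = 3.9530
df = 2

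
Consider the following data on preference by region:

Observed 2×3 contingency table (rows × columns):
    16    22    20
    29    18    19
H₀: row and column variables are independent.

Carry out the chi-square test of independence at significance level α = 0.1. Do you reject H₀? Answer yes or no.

reject H₀: no

Row totals [58, 66], col totals [45, 40, 39], n=124
χ² = (16−21.05)²/21.05 + (22−18.71)²/18.71 + (20−18.24)²/18.24 + (29−23.95)²/23.95 + (18−21.29)²/21.29 + (19−20.76)²/20.76 = 3.6804
df = 2
p-value (upper-tail) = 0.15879
At α=0.1: p ≥ α → fail to reject H₀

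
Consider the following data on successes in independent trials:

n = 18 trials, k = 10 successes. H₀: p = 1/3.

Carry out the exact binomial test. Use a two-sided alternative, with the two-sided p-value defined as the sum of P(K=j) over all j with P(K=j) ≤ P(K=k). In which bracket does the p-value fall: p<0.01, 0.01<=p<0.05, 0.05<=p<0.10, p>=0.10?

Exact binomial: n=18, k=10, p₀=1/3=0.3333
P(X=j) = C(n,j)·p₀^j·(1−p₀)^(n−j); p = Σ P(X=j) over j with P(X=j) ≤ P(X=10)
p-value (two-sided) = 0.07600
→ bracket: 0.05<=p<0.10

p-value bracket: 0.05<=p<0.10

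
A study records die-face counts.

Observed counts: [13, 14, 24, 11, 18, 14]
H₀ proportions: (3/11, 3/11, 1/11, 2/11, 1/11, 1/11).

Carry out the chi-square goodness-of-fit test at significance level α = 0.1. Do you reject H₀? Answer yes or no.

reject H₀: yes

n = 94; E_i = n·p_i = [25.64, 25.64, 8.55, 17.09, 8.55, 8.55]
χ² = (13−25.64)²/25.64 + (14−25.64)²/25.64 + (24−8.55)²/8.55 + (11−17.09)²/17.09 + (18−8.55)²/8.55 + (14−8.55)²/8.55 = 55.5727
df = 5
p-value (upper-tail) = 0.00000
At α=0.1: p < α → reject H₀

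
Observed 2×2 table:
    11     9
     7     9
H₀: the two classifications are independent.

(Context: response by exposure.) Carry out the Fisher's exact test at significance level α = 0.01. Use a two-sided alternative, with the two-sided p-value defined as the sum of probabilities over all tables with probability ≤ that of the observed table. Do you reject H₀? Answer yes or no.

reject H₀: no

Margins: r₁=20, r₂=16, c₁=18, c₂=18, n=36
p_obs = C(20,11)·C(16,7)/C(36,18); sum pmf over tables with pmf ≤ p_obs
p-value (two-sided) = 0.73799
At α=0.01: p ≥ α → fail to reject H₀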